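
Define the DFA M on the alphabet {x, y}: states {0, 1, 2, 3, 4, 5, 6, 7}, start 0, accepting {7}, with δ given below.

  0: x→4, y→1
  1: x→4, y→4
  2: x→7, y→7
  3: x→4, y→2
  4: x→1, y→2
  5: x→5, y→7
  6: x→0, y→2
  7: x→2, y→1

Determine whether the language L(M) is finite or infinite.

State 1 is reachable from the start and can reach an accepting state, and it lies on the cycle 1 → 4 → 1.
Traversing that cycle any number of times yields accepted strings of unbounded length, so the language is infinite.

infinite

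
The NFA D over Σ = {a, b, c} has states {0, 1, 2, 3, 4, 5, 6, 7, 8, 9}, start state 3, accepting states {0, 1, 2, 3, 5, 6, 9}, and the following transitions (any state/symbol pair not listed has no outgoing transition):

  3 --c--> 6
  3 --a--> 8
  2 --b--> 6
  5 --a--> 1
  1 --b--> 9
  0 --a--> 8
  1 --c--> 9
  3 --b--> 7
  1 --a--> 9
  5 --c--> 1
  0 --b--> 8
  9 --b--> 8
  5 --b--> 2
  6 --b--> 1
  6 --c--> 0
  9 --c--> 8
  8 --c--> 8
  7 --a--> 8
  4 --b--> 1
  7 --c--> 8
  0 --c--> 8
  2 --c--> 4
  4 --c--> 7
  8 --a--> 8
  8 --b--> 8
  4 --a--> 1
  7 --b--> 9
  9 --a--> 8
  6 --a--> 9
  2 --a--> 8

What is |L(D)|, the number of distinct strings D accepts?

The useful subgraph on states {0, 1, 3, 6, 7, 9} is acyclic, so L(D) is finite; the longest accepting path visits 4 useful states, giving maximum string length 3.
Counting accepting paths from 3 by length: 1 of length 0, 1 of length 1, 4 of length 2, 3 of length 3. Total 9.

9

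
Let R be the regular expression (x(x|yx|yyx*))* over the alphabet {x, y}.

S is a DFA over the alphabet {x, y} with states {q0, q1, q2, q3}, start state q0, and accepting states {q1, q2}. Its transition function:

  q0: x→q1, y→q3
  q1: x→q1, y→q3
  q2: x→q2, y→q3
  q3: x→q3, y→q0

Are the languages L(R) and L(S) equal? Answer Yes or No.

No

The empty string ε is accepted by R but rejected by S.
So L(R) ≠ L(S).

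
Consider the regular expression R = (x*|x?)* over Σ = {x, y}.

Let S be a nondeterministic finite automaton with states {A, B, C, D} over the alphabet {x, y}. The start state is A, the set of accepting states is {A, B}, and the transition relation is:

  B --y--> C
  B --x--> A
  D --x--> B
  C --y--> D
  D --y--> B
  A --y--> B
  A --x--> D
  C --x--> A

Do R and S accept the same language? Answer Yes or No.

No

The string x is accepted by R but rejected by S.
So L(R) ≠ L(S).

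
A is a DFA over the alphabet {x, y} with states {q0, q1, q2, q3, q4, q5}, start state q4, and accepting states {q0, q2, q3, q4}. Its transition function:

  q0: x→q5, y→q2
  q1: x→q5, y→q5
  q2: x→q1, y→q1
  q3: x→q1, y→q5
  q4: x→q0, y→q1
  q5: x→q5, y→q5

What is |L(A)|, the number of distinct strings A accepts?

3

The useful subgraph on states {q0, q2, q4} is acyclic, so L(A) is finite; the longest accepting path visits 3 useful states, giving maximum string length 2.
Counting accepting paths from q4 by length: 1 of length 0, 1 of length 1, 1 of length 2. Total 3.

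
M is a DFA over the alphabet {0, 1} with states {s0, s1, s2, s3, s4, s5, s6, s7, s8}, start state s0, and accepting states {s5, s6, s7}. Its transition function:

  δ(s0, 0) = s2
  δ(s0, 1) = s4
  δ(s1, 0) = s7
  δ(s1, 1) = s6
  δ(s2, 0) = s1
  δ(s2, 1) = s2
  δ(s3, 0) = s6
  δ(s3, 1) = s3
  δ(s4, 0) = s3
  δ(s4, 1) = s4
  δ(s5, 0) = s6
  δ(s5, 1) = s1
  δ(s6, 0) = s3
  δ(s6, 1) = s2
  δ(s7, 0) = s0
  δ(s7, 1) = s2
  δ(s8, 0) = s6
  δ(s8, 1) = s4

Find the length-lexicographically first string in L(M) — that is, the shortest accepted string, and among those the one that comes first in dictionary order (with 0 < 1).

000

A breadth-first search from s0 reaches an accepting state first via the path s0 → s2 → s1 → s7 on input 000.
No string of length < 3 is accepted (BFS exhausts all shorter strings without reaching an accepting state), and 000 is the lexicographically least accepting string of length 3.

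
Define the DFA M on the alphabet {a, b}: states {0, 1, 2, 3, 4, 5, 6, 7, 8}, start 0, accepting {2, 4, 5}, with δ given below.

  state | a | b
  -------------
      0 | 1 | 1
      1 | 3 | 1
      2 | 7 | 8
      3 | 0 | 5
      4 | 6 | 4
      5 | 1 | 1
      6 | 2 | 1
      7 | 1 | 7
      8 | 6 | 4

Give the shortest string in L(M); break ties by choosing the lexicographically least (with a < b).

A breadth-first search from 0 reaches an accepting state first via the path 0 → 1 → 3 → 5 on input aab.
No string of length < 3 is accepted (BFS exhausts all shorter strings without reaching an accepting state), and aab is the lexicographically least accepting string of length 3.

aab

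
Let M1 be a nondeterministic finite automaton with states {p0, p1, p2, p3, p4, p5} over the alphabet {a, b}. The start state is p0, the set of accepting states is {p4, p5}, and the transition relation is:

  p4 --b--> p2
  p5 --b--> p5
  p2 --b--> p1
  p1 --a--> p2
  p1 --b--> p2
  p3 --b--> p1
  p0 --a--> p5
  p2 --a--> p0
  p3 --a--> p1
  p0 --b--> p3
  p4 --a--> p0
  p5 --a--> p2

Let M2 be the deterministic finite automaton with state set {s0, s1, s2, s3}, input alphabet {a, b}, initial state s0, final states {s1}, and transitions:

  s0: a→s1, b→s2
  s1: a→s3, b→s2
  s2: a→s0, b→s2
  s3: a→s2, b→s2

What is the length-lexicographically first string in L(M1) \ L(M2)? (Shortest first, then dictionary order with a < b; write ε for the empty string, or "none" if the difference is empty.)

ab

The string ab is accepted by M1 but not by M2.
No shorter string lies in the difference, and ab is the lexicographically first length-2 string in L(M1) \ L(M2).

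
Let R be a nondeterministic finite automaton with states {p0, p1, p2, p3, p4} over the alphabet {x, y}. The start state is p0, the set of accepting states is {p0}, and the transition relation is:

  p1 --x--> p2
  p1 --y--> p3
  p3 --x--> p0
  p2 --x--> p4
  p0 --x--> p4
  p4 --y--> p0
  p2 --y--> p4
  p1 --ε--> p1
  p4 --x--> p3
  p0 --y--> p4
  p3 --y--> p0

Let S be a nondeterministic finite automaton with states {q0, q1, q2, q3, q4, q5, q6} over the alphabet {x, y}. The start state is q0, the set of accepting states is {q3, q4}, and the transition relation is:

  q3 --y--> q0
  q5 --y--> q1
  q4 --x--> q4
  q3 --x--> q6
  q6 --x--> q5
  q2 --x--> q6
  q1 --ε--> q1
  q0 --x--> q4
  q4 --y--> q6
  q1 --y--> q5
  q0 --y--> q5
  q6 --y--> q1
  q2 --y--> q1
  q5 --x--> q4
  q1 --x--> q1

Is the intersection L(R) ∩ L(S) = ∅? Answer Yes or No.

The string xxx is accepted by both R and S.
Hence L(R) ∩ L(S) ≠ ∅.

No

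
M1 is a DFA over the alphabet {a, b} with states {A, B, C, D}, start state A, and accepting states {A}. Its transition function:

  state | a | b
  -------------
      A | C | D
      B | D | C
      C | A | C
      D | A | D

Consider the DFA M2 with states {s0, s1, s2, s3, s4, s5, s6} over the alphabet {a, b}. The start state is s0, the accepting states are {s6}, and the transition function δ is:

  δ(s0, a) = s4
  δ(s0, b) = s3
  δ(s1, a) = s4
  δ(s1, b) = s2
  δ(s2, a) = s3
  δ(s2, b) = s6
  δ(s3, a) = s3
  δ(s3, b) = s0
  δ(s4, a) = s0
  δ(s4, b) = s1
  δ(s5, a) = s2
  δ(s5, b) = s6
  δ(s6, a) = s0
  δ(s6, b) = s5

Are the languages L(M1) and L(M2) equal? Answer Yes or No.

The empty string ε is accepted by M1 but rejected by M2.
So L(M1) ≠ L(M2).

No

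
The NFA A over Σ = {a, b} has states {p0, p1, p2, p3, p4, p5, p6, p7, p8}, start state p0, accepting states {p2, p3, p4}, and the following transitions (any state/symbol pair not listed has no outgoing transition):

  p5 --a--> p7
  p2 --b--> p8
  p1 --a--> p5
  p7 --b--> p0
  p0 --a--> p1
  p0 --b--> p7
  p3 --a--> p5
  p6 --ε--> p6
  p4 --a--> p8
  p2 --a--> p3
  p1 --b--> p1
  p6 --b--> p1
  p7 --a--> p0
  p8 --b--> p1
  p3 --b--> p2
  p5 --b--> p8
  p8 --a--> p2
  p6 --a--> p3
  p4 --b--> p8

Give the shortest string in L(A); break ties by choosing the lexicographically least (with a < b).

aaba

A breadth-first search from p0 reaches an accepting state first via the path p0 → p1 → p5 → p8 → p2 on input aaba.
No string of length < 4 is accepted (BFS exhausts all shorter strings without reaching an accepting state), and aaba is the lexicographically least accepting string of length 4.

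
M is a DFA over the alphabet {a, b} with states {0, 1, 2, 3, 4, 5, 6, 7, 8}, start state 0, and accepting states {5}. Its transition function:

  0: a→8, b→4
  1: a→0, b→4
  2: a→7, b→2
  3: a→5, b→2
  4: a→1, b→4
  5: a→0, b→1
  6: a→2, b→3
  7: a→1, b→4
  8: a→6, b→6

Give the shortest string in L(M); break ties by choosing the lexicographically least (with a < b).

aaba

A breadth-first search from 0 reaches an accepting state first via the path 0 → 8 → 6 → 3 → 5 on input aaba.
No string of length < 4 is accepted (BFS exhausts all shorter strings without reaching an accepting state), and aaba is the lexicographically least accepting string of length 4.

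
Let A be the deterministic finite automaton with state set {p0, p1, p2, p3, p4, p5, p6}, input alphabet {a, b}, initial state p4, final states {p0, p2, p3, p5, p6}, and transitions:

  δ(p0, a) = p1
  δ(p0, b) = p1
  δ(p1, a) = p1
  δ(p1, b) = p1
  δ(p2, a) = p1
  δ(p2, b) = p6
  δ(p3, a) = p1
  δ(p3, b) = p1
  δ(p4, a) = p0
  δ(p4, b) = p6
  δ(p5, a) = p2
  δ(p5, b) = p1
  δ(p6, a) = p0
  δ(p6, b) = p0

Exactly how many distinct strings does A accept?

4

The useful subgraph on states {p0, p4, p6} is acyclic, so L(A) is finite; the longest accepting path visits 3 useful states, giving maximum string length 2.
Counting accepting paths from p4 by length: 2 of length 1, 2 of length 2. Total 4.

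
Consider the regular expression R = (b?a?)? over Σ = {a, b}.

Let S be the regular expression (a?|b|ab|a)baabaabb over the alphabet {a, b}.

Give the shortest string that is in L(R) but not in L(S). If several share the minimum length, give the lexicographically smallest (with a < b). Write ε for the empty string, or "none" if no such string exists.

ε

The empty string ε is accepted by R but not by S.
Since ε is the unique shortest string, it is the required witness.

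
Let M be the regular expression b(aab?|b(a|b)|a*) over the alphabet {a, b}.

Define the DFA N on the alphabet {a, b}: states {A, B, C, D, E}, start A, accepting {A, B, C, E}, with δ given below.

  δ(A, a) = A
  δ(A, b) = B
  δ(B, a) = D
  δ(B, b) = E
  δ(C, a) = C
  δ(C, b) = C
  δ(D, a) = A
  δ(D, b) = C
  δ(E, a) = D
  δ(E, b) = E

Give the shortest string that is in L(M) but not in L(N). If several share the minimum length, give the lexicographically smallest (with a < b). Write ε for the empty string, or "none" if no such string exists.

The string ba is accepted by M but not by N.
No shorter string lies in the difference, and ba is the lexicographically first length-2 string in L(M) \ L(N).

ba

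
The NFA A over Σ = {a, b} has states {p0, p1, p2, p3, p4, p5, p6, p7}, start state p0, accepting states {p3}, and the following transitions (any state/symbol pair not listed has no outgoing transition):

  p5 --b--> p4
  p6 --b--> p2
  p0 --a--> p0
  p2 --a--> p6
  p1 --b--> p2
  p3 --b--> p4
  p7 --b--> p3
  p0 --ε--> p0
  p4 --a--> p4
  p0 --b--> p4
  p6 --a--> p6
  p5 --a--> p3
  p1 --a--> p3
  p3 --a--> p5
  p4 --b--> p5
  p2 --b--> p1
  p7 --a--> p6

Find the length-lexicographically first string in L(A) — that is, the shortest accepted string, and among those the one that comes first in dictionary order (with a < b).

A breadth-first search from p0 reaches an accepting state first via the path p0 → p4 → p5 → p3 on input bba.
No string of length < 3 is accepted (BFS exhausts all shorter strings without reaching an accepting state), and bba is the lexicographically least accepting string of length 3.

bba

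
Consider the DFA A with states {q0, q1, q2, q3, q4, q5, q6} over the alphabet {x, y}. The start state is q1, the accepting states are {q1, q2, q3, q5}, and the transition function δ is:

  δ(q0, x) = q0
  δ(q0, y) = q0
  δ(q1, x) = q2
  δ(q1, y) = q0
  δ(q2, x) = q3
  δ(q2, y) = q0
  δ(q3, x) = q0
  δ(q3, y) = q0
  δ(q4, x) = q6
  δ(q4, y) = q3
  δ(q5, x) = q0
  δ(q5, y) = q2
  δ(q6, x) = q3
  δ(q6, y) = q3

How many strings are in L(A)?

3

The useful subgraph on states {q1, q2, q3} is acyclic, so L(A) is finite; the longest accepting path visits 3 useful states, giving maximum string length 2.
Counting accepting paths from q1 by length: 1 of length 0, 1 of length 1, 1 of length 2. Total 3.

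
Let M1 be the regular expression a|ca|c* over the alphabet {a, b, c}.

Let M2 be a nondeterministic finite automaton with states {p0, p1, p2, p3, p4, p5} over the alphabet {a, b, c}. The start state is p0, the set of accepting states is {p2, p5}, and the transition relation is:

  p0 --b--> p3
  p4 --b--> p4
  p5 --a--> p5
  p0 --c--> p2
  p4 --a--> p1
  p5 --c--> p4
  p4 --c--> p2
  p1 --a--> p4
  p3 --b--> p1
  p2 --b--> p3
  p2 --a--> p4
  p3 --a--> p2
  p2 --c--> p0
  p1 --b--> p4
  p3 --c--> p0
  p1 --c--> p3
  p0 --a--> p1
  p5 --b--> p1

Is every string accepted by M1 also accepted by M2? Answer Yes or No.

No

The empty string ε is in L(M1) but not in L(M2).
So L(M1) ⊄ L(M2).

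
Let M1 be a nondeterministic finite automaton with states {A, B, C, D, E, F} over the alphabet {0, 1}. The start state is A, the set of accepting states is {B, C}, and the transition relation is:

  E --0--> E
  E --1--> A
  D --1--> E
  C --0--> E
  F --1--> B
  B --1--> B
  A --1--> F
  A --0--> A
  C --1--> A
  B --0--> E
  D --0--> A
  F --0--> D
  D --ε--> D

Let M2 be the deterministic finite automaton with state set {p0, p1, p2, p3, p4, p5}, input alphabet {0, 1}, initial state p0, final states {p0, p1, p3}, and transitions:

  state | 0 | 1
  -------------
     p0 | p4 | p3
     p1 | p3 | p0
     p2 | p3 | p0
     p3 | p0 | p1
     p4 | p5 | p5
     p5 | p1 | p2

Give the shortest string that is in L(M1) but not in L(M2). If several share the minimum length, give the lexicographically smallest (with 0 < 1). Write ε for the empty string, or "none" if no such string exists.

The string 011 is accepted by M1 but not by M2.
No shorter string lies in the difference, and 011 is the lexicographically first length-3 string in L(M1) \ L(M2).

011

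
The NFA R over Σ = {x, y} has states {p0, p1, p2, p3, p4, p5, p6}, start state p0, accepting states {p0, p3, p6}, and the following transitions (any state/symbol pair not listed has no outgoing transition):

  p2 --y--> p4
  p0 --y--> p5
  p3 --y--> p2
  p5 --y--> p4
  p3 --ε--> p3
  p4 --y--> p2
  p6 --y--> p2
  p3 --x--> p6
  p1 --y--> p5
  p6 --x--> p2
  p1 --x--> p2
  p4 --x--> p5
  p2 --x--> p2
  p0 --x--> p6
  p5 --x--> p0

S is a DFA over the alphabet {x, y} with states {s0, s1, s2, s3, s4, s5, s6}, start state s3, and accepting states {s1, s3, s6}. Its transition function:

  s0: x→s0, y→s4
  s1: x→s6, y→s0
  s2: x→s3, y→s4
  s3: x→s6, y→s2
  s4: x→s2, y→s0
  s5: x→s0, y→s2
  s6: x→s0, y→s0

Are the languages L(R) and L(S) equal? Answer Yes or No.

Yes

Exploring the product automaton R × S from the start pair (p0, s3), following both machines on each input symbol, reaches 5 state pairs: (p0, s3), (p6, s6), (p5, s2), (p2, s0), (p4, s4).
R accepts in {p0, p3, p6} and S accepts in {s1, s3, s6}. In every reachable pair the two components are either both accepting — (p0, s3), (p6, s6) — or both non-accepting, so no string is accepted by exactly one of the machines: L(R) \ L(S) and L(S) \ L(R) are both empty.
Hence every string is accepted by R iff it is accepted by S, and the two languages coincide.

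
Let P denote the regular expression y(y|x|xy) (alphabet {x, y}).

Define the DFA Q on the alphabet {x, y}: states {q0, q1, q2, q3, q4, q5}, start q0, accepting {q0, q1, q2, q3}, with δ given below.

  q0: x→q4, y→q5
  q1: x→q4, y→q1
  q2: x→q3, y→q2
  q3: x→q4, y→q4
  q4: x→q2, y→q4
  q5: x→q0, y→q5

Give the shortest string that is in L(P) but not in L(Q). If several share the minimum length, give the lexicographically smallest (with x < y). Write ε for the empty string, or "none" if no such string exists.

The string yy is accepted by P but not by Q.
No shorter string lies in the difference, and yy is the lexicographically first length-2 string in L(P) \ L(Q).

yy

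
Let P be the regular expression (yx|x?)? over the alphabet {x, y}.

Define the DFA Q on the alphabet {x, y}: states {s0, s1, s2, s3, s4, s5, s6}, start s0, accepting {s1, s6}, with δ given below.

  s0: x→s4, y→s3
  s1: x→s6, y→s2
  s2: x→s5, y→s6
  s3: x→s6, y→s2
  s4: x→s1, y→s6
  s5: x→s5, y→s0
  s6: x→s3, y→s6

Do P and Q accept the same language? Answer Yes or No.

The empty string ε is accepted by P but rejected by Q.
So L(P) ≠ L(Q).

No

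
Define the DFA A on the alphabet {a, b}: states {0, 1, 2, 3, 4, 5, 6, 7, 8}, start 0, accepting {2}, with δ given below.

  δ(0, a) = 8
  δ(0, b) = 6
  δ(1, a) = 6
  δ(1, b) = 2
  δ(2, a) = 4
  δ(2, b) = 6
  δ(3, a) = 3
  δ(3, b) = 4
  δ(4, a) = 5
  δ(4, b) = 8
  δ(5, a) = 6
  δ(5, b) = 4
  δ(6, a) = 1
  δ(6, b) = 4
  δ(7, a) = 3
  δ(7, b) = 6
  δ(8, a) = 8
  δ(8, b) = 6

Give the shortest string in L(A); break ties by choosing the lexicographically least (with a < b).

bab

A breadth-first search from 0 reaches an accepting state first via the path 0 → 6 → 1 → 2 on input bab.
No string of length < 3 is accepted (BFS exhausts all shorter strings without reaching an accepting state), and bab is the lexicographically least accepting string of length 3.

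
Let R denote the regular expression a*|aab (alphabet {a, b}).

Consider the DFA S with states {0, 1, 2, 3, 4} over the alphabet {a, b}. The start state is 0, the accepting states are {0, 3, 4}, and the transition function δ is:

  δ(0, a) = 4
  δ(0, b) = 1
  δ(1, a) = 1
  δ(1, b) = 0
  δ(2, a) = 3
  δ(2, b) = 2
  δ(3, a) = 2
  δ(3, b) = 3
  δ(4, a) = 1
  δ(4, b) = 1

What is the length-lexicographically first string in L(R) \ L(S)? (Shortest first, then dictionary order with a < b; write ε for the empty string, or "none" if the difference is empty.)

aa

The string aa is accepted by R but not by S.
No shorter string lies in the difference, and aa is the lexicographically first length-2 string in L(R) \ L(S).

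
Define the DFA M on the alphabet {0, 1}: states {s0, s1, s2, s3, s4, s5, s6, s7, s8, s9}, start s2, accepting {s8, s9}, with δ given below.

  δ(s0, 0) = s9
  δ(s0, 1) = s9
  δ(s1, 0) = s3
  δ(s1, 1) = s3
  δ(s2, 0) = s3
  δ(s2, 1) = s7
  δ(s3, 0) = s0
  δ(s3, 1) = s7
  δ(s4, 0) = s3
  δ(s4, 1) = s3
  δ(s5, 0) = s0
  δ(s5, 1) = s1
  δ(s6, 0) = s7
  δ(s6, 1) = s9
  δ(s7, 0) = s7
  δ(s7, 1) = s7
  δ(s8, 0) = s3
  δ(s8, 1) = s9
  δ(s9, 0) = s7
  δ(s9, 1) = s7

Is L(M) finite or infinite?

The useful states (reachable from s2 and able to reach an accepting state) are {s0, s2, s3, s9}.
Restricted to these states the transition graph has no cycle, so every accepting path has bounded length and L is finite.

finite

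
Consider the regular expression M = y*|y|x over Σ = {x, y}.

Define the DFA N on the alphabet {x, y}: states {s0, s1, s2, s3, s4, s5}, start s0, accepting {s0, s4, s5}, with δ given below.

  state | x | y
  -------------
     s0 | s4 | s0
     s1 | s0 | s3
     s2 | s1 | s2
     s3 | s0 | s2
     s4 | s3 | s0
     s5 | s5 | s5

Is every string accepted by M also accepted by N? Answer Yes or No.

Yes

Converting the expression M to a DFA (subset construction, then merging equivalent states) gives the minimal DFA with states {m0, m1, m2, m3}, start state m0, accepting states {m0, m1, m2} and transitions m0: x→m1, y→m2; m1: x→m3, y→m3; m2: x→m3, y→m2; m3: x→m3, y→m3.
Exploring the product automaton M × N from the start pair (m0, s0), following both machines on each input symbol, reaches 8 state pairs: (m0, s0), (m1, s4), (m2, s0), (m3, s3), (m3, s0), (m3, s4), (m3, s2), (m3, s1).
M accepts in {m0, m1, m2} and N accepts in {s0, s4, s5}. The reachable pairs whose M-component is accepting are (m0, s0), (m1, s4), (m2, s0); in each of them the N-component is accepting too, so the product for L(M) \ L(N) (M-component accepting, N-component rejecting) has no reachable accepting pair and the difference is empty.
Hence every string in L(M) is also in L(N).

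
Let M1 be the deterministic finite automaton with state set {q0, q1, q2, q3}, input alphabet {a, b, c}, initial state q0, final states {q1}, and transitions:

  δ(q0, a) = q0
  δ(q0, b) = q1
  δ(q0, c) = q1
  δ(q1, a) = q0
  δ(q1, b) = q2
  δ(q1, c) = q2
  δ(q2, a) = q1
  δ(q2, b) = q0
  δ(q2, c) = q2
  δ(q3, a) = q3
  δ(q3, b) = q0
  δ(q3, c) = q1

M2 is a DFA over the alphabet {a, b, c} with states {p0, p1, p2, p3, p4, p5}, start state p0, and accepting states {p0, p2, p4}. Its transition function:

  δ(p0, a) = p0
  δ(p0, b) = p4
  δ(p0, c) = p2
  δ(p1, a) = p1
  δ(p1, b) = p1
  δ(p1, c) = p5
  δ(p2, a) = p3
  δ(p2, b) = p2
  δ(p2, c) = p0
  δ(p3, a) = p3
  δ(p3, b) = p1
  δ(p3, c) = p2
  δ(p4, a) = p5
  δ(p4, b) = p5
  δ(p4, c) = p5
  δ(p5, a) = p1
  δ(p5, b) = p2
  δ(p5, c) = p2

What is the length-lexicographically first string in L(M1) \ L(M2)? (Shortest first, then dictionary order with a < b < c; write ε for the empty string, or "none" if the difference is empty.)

The string bba is accepted by M1 but not by M2.
No shorter string lies in the difference, and bba is the lexicographically first length-3 string in L(M1) \ L(M2).

bba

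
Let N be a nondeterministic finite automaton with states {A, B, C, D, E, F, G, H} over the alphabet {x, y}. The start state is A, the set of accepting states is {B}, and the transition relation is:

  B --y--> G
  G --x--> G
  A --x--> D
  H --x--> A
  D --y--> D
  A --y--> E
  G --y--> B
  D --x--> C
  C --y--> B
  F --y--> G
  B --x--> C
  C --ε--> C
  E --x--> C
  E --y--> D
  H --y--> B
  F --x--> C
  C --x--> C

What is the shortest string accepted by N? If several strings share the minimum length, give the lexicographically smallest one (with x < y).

A breadth-first search from A reaches an accepting state first via the path A → D → C → B on input xxy.
No string of length < 3 is accepted (BFS exhausts all shorter strings without reaching an accepting state), and xxy is the lexicographically least accepting string of length 3.

xxy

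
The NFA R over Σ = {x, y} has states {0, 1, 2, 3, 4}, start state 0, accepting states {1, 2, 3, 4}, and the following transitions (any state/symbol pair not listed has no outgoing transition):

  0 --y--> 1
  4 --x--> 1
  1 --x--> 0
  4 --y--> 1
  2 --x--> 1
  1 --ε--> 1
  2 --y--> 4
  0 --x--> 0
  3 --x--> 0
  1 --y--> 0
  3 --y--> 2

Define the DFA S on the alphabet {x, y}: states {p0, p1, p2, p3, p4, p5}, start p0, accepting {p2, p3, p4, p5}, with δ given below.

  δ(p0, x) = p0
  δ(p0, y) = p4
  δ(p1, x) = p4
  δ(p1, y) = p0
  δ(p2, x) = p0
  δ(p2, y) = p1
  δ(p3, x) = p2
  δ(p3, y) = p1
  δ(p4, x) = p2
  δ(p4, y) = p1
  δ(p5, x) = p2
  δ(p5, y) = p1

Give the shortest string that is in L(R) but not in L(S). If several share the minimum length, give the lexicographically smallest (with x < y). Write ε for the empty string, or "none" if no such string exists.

The string yxy is accepted by R but not by S.
No shorter string lies in the difference, and yxy is the lexicographically first length-3 string in L(R) \ L(S).

yxy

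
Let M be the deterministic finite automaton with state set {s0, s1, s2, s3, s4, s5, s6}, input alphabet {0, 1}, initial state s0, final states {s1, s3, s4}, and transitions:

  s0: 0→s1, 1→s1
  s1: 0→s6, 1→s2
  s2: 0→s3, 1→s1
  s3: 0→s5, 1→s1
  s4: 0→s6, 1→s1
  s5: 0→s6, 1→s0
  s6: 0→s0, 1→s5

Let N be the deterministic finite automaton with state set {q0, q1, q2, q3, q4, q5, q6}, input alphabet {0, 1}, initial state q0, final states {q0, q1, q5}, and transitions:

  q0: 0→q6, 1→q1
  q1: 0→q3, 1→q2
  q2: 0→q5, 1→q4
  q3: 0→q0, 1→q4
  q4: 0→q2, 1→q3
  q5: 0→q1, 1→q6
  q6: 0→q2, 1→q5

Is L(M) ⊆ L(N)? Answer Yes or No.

No

The string 0 is in L(M) but not in L(N).
So L(M) ⊄ L(N).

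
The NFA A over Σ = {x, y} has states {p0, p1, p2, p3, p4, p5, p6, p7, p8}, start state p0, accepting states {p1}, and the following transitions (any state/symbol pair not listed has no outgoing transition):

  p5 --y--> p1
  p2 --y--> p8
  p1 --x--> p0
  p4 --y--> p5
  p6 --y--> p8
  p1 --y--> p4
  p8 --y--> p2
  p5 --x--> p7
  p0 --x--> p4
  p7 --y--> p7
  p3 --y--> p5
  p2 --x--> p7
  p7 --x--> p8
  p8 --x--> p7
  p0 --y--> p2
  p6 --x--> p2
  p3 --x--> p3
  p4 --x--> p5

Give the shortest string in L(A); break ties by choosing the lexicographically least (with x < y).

xxy

A breadth-first search from p0 reaches an accepting state first via the path p0 → p4 → p5 → p1 on input xxy.
No string of length < 3 is accepted (BFS exhausts all shorter strings without reaching an accepting state), and xxy is the lexicographically least accepting string of length 3.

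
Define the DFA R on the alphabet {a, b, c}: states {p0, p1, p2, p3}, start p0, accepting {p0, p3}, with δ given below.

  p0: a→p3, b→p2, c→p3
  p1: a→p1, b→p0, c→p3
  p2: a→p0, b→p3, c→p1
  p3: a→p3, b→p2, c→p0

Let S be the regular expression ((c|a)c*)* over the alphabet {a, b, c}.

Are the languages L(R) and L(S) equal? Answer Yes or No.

No

The string ba is accepted by R but rejected by S.
So L(R) ≠ L(S).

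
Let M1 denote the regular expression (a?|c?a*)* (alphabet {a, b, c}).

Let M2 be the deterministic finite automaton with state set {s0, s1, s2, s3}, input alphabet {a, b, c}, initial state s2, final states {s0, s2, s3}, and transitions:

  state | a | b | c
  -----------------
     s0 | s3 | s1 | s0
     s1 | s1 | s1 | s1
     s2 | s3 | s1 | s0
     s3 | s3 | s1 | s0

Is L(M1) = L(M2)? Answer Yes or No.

Yes

Converting the expression M1 to a DFA (subset construction, then merging equivalent states) gives the minimal DFA with states {r0, r1}, start state r0, accepting states {r0} and transitions r0: a→r0, b→r1, c→r0; r1: a→r1, b→r1, c→r1.
Exploring the product automaton M1 × M2 from the start pair (r0, s2), following both machines on each input symbol, reaches 4 state pairs: (r0, s2), (r0, s3), (r1, s1), (r0, s0).
M1 accepts in {r0} and M2 accepts in {s0, s2, s3}. In every reachable pair the two components are either both accepting — (r0, s2), (r0, s3), (r0, s0) — or both non-accepting, so no string is accepted by exactly one of the machines: L(M1) \ L(M2) and L(M2) \ L(M1) are both empty.
Hence every string is accepted by M1 iff it is accepted by M2, and the two languages coincide.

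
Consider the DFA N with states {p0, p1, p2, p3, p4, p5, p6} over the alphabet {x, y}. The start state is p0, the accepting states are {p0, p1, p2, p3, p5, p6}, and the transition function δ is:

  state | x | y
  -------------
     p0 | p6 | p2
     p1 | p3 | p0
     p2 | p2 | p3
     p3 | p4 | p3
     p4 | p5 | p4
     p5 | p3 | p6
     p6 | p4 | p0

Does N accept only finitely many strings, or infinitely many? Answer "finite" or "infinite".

infinite

State p2 is reachable from the start and can reach an accepting state, and it lies on the cycle p2 → p2.
Traversing that cycle any number of times yields accepted strings of unbounded length, so the language is infinite.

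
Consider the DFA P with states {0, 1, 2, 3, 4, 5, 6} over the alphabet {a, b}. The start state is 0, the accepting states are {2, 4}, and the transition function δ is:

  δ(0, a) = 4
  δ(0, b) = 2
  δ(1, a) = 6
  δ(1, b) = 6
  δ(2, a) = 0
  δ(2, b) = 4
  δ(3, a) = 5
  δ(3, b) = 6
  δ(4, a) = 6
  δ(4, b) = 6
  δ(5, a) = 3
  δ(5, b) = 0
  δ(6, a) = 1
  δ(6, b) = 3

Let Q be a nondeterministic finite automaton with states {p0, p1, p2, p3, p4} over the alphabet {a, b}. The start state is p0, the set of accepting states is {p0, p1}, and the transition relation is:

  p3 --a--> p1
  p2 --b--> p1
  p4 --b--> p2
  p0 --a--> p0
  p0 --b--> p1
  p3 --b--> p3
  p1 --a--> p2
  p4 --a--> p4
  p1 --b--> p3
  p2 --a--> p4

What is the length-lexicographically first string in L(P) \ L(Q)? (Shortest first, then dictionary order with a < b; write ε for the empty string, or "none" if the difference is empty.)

The string bb is accepted by P but not by Q.
No shorter string lies in the difference, and bb is the lexicographically first length-2 string in L(P) \ L(Q).

bb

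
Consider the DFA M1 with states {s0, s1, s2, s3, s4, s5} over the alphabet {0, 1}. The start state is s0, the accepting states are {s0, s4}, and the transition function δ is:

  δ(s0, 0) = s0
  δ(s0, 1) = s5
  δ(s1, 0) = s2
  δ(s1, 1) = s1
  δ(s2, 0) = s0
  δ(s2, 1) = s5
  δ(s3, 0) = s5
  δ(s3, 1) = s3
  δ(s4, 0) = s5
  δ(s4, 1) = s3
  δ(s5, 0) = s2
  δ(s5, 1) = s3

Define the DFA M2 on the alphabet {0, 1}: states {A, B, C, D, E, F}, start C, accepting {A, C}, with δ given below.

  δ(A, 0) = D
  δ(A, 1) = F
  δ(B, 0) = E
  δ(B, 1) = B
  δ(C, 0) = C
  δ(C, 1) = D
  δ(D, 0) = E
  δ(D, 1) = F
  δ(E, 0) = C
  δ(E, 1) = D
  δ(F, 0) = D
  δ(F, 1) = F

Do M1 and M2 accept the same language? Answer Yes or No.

Exploring the product automaton M1 × M2 from the start pair (s0, C), following both machines on each input symbol, reaches 4 state pairs: (s0, C), (s5, D), (s2, E), (s3, F).
M1 accepts in {s0, s4} and M2 accepts in {A, C}. In every reachable pair the two components are either both accepting — (s0, C) — or both non-accepting, so no string is accepted by exactly one of the machines: L(M1) \ L(M2) and L(M2) \ L(M1) are both empty.
Hence every string is accepted by M1 iff it is accepted by M2, and the two languages coincide.

Yes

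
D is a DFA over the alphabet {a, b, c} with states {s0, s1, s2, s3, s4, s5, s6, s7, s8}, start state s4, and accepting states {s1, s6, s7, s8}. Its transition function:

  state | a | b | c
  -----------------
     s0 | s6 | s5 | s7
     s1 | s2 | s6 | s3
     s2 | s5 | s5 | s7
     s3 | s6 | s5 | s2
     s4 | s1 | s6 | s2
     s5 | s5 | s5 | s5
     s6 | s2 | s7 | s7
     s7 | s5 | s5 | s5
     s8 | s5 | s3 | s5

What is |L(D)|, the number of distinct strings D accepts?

16

The useful subgraph on states {s1, s2, s3, s4, s6, s7} is acyclic, so L(D) is finite; the longest accepting path visits 6 useful states, giving maximum string length 5.
Counting accepting paths from s4 by length: 2 of length 1, 4 of length 2, 5 of length 3, 4 of length 4, 1 of length 5. Total 16.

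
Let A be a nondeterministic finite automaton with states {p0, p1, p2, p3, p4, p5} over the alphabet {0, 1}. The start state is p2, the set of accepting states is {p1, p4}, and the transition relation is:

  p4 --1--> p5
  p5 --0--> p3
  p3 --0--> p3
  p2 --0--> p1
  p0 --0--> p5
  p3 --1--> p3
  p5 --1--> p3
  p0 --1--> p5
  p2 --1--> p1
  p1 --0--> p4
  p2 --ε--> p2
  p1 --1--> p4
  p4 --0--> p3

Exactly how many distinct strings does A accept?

6

The useful subgraph on states {p1, p2, p4} is acyclic, so L(A) is finite; the longest accepting path visits 3 useful states, giving maximum string length 2.
Counting accepting paths from p2 by length: 2 of length 1, 4 of length 2. Total 6.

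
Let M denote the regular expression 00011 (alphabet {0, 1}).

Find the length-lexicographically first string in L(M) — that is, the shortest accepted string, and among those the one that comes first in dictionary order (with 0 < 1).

00011

By inspection of the expression, no string of length less than 5 matches, and 00011 is the lexicographically first match of length 5.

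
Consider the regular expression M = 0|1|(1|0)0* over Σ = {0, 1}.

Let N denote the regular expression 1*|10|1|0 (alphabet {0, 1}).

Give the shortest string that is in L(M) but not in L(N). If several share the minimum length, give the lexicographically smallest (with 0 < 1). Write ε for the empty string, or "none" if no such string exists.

00

The string 00 is accepted by M but not by N.
No shorter string lies in the difference, and 00 is the lexicographically first length-2 string in L(M) \ L(N).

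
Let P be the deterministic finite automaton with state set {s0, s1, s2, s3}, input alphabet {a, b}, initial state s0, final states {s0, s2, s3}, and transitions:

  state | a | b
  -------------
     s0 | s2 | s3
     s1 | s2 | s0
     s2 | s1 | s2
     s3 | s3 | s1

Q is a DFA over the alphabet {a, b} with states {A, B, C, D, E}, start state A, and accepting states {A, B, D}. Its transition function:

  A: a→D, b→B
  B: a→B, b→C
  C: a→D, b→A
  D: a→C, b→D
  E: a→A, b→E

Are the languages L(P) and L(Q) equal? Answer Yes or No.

Yes

Exploring the product automaton P × Q from the start pair (s0, A), following both machines on each input symbol, reaches 4 state pairs: (s0, A), (s2, D), (s3, B), (s1, C).
P accepts in {s0, s2, s3} and Q accepts in {A, B, D}. In every reachable pair the two components are either both accepting — (s0, A), (s2, D), (s3, B) — or both non-accepting, so no string is accepted by exactly one of the machines: L(P) \ L(Q) and L(Q) \ L(P) are both empty.
Hence every string is accepted by P iff it is accepted by Q, and the two languages coincide.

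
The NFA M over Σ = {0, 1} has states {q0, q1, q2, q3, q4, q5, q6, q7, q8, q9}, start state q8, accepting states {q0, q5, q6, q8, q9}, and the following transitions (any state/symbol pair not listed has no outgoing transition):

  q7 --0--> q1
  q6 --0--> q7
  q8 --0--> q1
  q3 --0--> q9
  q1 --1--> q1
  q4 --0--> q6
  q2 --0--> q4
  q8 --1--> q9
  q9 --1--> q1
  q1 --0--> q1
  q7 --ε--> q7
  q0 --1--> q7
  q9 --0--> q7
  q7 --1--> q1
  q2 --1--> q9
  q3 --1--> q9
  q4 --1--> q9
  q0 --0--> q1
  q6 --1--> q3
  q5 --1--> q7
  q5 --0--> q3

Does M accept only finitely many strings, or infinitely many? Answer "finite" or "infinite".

The useful states (reachable from q8 and able to reach an accepting state) are {q8, q9}.
Restricted to these states the transition graph has no cycle, so every accepting path has bounded length and L is finite.

finite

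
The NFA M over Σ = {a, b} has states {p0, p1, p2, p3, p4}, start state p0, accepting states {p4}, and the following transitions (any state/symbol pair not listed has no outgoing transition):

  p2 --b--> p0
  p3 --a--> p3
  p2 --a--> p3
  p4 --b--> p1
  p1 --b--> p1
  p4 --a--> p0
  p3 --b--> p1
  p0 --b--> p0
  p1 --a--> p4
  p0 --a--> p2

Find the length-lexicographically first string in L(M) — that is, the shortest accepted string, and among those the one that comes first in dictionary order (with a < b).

A breadth-first search from p0 reaches an accepting state first via the path p0 → p2 → p3 → p1 → p4 on input aaba.
No string of length < 4 is accepted (BFS exhausts all shorter strings without reaching an accepting state), and aaba is the lexicographically least accepting string of length 4.

aaba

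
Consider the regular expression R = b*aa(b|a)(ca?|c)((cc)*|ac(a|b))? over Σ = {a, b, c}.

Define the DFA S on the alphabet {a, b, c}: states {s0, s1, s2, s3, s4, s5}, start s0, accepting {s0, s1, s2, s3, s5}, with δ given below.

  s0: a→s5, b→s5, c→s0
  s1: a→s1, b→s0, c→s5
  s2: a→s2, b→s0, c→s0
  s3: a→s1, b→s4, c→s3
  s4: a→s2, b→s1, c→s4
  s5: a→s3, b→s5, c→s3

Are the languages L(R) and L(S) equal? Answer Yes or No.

The string aabc is accepted by R but rejected by S.
So L(R) ≠ L(S).

No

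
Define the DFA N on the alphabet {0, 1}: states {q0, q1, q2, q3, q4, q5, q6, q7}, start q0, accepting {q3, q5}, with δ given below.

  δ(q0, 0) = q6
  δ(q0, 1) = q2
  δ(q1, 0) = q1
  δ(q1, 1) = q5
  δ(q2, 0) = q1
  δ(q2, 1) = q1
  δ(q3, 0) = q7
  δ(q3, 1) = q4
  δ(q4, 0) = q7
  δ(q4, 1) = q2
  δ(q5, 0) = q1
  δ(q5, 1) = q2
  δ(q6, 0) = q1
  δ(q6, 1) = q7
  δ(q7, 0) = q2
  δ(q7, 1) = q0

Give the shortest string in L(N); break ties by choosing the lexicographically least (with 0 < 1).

A breadth-first search from q0 reaches an accepting state first via the path q0 → q6 → q1 → q5 on input 001.
No string of length < 3 is accepted (BFS exhausts all shorter strings without reaching an accepting state), and 001 is the lexicographically least accepting string of length 3.

001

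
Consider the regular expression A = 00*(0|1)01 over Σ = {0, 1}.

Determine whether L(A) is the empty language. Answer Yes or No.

The string 0001 matches the expression, so it belongs to L(A).
Since L(A) contains at least one string, it is not empty.

No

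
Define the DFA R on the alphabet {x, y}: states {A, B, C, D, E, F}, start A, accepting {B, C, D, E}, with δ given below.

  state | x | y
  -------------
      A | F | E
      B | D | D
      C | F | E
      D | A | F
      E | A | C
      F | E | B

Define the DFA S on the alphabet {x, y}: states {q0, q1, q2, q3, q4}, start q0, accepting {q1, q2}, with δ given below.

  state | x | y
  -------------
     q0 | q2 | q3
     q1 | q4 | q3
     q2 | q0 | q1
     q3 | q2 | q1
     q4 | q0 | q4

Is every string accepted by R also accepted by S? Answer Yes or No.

The string y is in L(R) but not in L(S).
So L(R) ⊄ L(S).

No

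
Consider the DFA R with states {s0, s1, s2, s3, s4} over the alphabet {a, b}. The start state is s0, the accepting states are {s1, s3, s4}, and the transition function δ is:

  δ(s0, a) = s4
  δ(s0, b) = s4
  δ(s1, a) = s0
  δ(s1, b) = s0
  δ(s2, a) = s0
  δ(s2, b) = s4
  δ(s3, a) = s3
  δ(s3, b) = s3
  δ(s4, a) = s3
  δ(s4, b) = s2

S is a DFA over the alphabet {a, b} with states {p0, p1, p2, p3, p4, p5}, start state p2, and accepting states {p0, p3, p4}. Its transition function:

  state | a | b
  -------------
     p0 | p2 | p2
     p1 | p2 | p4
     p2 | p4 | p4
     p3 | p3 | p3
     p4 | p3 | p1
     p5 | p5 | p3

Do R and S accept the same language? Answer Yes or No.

Exploring the product automaton R × S from the start pair (s0, p2), following both machines on each input symbol, reaches 4 state pairs: (s0, p2), (s4, p4), (s3, p3), (s2, p1).
R accepts in {s1, s3, s4} and S accepts in {p0, p3, p4}. In every reachable pair the two components are either both accepting — (s4, p4), (s3, p3) — or both non-accepting, so no string is accepted by exactly one of the machines: L(R) \ L(S) and L(S) \ L(R) are both empty.
Hence every string is accepted by R iff it is accepted by S, and the two languages coincide.

Yes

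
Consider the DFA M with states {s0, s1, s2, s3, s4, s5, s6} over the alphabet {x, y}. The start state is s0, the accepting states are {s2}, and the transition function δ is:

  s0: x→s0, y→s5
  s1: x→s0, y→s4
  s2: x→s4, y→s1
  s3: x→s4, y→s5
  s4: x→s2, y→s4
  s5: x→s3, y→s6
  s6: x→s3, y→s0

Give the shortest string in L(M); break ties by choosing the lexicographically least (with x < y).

yxxx

A breadth-first search from s0 reaches an accepting state first via the path s0 → s5 → s3 → s4 → s2 on input yxxx.
No string of length < 4 is accepted (BFS exhausts all shorter strings without reaching an accepting state), and yxxx is the lexicographically least accepting string of length 4.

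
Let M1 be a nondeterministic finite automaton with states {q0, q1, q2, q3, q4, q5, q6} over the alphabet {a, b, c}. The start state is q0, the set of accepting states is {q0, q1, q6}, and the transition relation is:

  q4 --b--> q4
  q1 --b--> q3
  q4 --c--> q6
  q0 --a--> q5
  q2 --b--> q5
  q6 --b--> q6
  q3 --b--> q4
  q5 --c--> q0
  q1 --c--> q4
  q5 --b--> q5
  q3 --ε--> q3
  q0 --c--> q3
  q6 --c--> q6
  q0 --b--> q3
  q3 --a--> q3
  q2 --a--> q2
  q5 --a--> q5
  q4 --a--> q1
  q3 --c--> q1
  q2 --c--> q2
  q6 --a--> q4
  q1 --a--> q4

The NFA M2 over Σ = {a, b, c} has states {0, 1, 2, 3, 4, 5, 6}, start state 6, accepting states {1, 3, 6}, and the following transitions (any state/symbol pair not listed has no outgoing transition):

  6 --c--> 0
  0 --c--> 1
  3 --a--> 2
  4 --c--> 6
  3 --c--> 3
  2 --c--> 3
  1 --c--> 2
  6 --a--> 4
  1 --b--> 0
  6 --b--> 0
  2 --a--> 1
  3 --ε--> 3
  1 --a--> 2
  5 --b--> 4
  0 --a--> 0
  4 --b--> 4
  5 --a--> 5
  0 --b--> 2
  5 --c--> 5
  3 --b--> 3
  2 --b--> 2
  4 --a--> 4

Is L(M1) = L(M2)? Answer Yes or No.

Exploring the product automaton M1 × M2 from the start pair (q0, 6), following both machines on each input symbol, reaches 6 state pairs: (q0, 6), (q5, 4), (q3, 0), (q4, 2), (q1, 1), (q6, 3).
M1 accepts in {q0, q1, q6} and M2 accepts in {1, 3, 6}. In every reachable pair the two components are either both accepting — (q0, 6), (q1, 1), (q6, 3) — or both non-accepting, so no string is accepted by exactly one of the machines: L(M1) \ L(M2) and L(M2) \ L(M1) are both empty.
Hence every string is accepted by M1 iff it is accepted by M2, and the two languages coincide.

Yes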